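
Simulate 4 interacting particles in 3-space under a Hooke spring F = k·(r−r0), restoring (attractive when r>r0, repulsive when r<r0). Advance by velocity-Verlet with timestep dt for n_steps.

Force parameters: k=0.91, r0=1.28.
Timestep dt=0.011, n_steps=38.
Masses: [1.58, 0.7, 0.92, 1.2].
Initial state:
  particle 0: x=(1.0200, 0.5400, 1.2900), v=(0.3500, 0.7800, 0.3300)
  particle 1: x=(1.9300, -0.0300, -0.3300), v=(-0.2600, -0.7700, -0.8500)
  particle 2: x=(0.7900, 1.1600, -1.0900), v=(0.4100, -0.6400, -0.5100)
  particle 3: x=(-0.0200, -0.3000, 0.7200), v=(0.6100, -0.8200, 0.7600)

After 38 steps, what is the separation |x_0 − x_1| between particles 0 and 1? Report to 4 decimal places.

step 0: x0=(1.0200, 0.5400, 1.2900) x1=(1.9300, -0.0300, -0.3300) x2=(0.7900, 1.1600, -1.0900) x3=(-0.0200, -0.3000, 0.7200)
step 1: x0=(1.0239, 0.5486, 1.2936) x1=(1.9270, -0.0384, -0.3393) x2=(0.7945, 1.1529, -1.0955) x3=(-0.0132, -0.3090, 0.7283)
step 2: x0=(1.0277, 0.5572, 1.2970) x1=(1.9238, -0.0468, -0.3485) x2=(0.7990, 1.1456, -1.1007) x3=(-0.0063, -0.3179, 0.7365)
step 3: x0=(1.0316, 0.5657, 1.3003) x1=(1.9204, -0.0551, -0.3575) x2=(0.8036, 1.1382, -1.1056) x3=(0.0007, -0.3267, 0.7446)
step 4: x0=(1.0354, 0.5743, 1.3035) x1=(1.9167, -0.0633, -0.3664) x2=(0.8081, 1.1306, -1.1103) x3=(0.0078, -0.3354, 0.7525)
step 5: x0=(1.0393, 0.5829, 1.3066) x1=(1.9128, -0.0715, -0.3752) x2=(0.8126, 1.1228, -1.1147) x3=(0.0151, -0.3440, 0.7603)
step 6: x0=(1.0432, 0.5914, 1.3095) x1=(1.9087, -0.0796, -0.3838) x2=(0.8172, 1.1149, -1.1188) x3=(0.0225, -0.3526, 0.7680)
step 7: x0=(1.0471, 0.6000, 1.3123) x1=(1.9044, -0.0876, -0.3923) x2=(0.8217, 1.1068, -1.1226) x3=(0.0300, -0.3610, 0.7756)
step 8: x0=(1.0510, 0.6085, 1.3150) x1=(1.8998, -0.0955, -0.4006) x2=(0.8262, 1.0986, -1.1262) x3=(0.0376, -0.3694, 0.7831)
step 9: x0=(1.0548, 0.6171, 1.3175) x1=(1.8950, -0.1034, -0.4088) x2=(0.8308, 1.0902, -1.1294) x3=(0.0454, -0.3777, 0.7904)
step 10: x0=(1.0587, 0.6256, 1.3199) x1=(1.8900, -0.1112, -0.4168) x2=(0.8353, 1.0816, -1.1324) x3=(0.0533, -0.3859, 0.7976)
step 11: x0=(1.0626, 0.6341, 1.3222) x1=(1.8848, -0.1189, -0.4247) x2=(0.8399, 1.0730, -1.1352) x3=(0.0613, -0.3939, 0.8047)
step 12: x0=(1.0665, 0.6426, 1.3243) x1=(1.8793, -0.1265, -0.4325) x2=(0.8444, 1.0641, -1.1376) x3=(0.0694, -0.4019, 0.8117)
step 13: x0=(1.0704, 0.6510, 1.3263) x1=(1.8737, -0.1341, -0.4400) x2=(0.8490, 1.0551, -1.1397) x3=(0.0776, -0.4098, 0.8185)
step 14: x0=(1.0743, 0.6595, 1.3282) x1=(1.8678, -0.1416, -0.4474) x2=(0.8535, 1.0460, -1.1416) x3=(0.0860, -0.4177, 0.8252)
step 15: x0=(1.0782, 0.6679, 1.3299) x1=(1.8618, -0.1490, -0.4547) x2=(0.8581, 1.0367, -1.1432) x3=(0.0945, -0.4254, 0.8317)
step 16: x0=(1.0822, 0.6763, 1.3315) x1=(1.8555, -0.1563, -0.4617) x2=(0.8626, 1.0273, -1.1445) x3=(0.1031, -0.4330, 0.8382)
step 17: x0=(1.0861, 0.6847, 1.3329) x1=(1.8491, -0.1635, -0.4686) x2=(0.8671, 1.0177, -1.1455) x3=(0.1118, -0.4405, 0.8445)
step 18: x0=(1.0900, 0.6930, 1.3342) x1=(1.8424, -0.1707, -0.4754) x2=(0.8717, 1.0080, -1.1462) x3=(0.1206, -0.4479, 0.8506)
step 19: x0=(1.0939, 0.7013, 1.3354) x1=(1.8355, -0.1778, -0.4819) x2=(0.8762, 0.9981, -1.1467) x3=(0.1296, -0.4553, 0.8566)
step 20: x0=(1.0978, 0.7096, 1.3364) x1=(1.8285, -0.1848, -0.4883) x2=(0.8807, 0.9881, -1.1468) x3=(0.1386, -0.4625, 0.8625)
step 21: x0=(1.1017, 0.7179, 1.3372) x1=(1.8212, -0.1917, -0.4945) x2=(0.8852, 0.9780, -1.1467) x3=(0.1478, -0.4696, 0.8683)
step 22: x0=(1.1056, 0.7261, 1.3380) x1=(1.8138, -0.1986, -0.5005) x2=(0.8897, 0.9677, -1.1463) x3=(0.1571, -0.4767, 0.8739)
step 23: x0=(1.1095, 0.7343, 1.3385) x1=(1.8062, -0.2053, -0.5063) x2=(0.8942, 0.9574, -1.1456) x3=(0.1665, -0.4836, 0.8794)
step 24: x0=(1.1135, 0.7425, 1.3390) x1=(1.7984, -0.2120, -0.5119) x2=(0.8987, 0.9468, -1.1446) x3=(0.1760, -0.4904, 0.8847)
step 25: x0=(1.1174, 0.7506, 1.3393) x1=(1.7904, -0.2186, -0.5174) x2=(0.9031, 0.9362, -1.1434) x3=(0.1857, -0.4972, 0.8899)
step 26: x0=(1.1213, 0.7586, 1.3394) x1=(1.7823, -0.2252, -0.5226) x2=(0.9076, 0.9254, -1.1418) x3=(0.1954, -0.5038, 0.8950)
step 27: x0=(1.1252, 0.7667, 1.3394) x1=(1.7740, -0.2316, -0.5277) x2=(0.9121, 0.9145, -1.1400) x3=(0.2053, -0.5103, 0.8999)
step 28: x0=(1.1291, 0.7747, 1.3393) x1=(1.7655, -0.2380, -0.5325) x2=(0.9165, 0.9035, -1.1379) x3=(0.2153, -0.5168, 0.9047)
step 29: x0=(1.1330, 0.7826, 1.3390) x1=(1.7568, -0.2442, -0.5372) x2=(0.9209, 0.8924, -1.1355) x3=(0.2253, -0.5231, 0.9094)
step 30: x0=(1.1369, 0.7905, 1.3386) x1=(1.7480, -0.2504, -0.5416) x2=(0.9253, 0.8812, -1.1329) x3=(0.2355, -0.5293, 0.9139)
step 31: x0=(1.1408, 0.7984, 1.3380) x1=(1.7391, -0.2566, -0.5459) x2=(0.9297, 0.8698, -1.1299) x3=(0.2458, -0.5354, 0.9183)
step 32: x0=(1.1447, 0.8062, 1.3373) x1=(1.7300, -0.2626, -0.5499) x2=(0.9341, 0.8583, -1.1267) x3=(0.2562, -0.5414, 0.9225)
step 33: x0=(1.1486, 0.8139, 1.3364) x1=(1.7207, -0.2686, -0.5538) x2=(0.9385, 0.8468, -1.1232) x3=(0.2667, -0.5474, 0.9266)
step 34: x0=(1.1525, 0.8216, 1.3354) x1=(1.7113, -0.2744, -0.5574) x2=(0.9429, 0.8351, -1.1194) x3=(0.2773, -0.5532, 0.9306)
step 35: x0=(1.1563, 0.8292, 1.3342) x1=(1.7018, -0.2802, -0.5608) x2=(0.9472, 0.8233, -1.1154) x3=(0.2880, -0.5589, 0.9344)
step 36: x0=(1.1602, 0.8368, 1.3329) x1=(1.6921, -0.2860, -0.5640) x2=(0.9515, 0.8115, -1.1111) x3=(0.2988, -0.5645, 0.9381)
step 37: x0=(1.1641, 0.8443, 1.3314) x1=(1.6823, -0.2916, -0.5671) x2=(0.9558, 0.7995, -1.1065) x3=(0.3097, -0.5700, 0.9416)
step 38: x0=(1.1680, 0.8518, 1.3298) x1=(1.6723, -0.2972, -0.5698) x2=(0.9601, 0.7874, -1.1017) x3=(0.3207, -0.5754, 0.9450)

2.2767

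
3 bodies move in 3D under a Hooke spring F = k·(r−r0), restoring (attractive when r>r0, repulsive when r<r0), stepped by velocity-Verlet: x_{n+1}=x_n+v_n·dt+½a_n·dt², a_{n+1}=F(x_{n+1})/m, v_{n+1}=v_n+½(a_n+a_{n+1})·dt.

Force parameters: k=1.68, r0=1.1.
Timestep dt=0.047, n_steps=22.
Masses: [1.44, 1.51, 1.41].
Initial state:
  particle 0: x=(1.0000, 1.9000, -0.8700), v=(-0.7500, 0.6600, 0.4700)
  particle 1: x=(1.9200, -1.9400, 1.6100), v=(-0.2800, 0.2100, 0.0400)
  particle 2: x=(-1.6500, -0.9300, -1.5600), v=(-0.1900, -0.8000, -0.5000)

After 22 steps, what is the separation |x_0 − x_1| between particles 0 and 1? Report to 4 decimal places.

step 0: x0=(1.0000, 1.9000, -0.8700) x1=(1.9200, -1.9400, 1.6100) x2=(-1.6500, -0.9300, -1.5600)
step 1: x0=(0.9632, 1.9246, -0.8461) x1=(1.9026, -1.9256, 1.6065) x2=(-1.6528, -0.9659, -1.5796)
step 2: x0=(0.9234, 1.9363, -0.8188) x1=(1.8766, -1.9021, 1.5924) x2=(-1.6433, -0.9983, -1.5913)
step 3: x0=(0.8806, 1.9349, -0.7881) x1=(1.8422, -1.8697, 1.5677) x2=(-1.6219, -1.0270, -1.5951)
step 4: x0=(0.8351, 1.9206, -0.7543) x1=(1.7994, -1.8286, 1.5326) x2=(-1.5886, -1.0517, -1.5910)
step 5: x0=(0.7870, 1.8934, -0.7177) x1=(1.7485, -1.7791, 1.4874) x2=(-1.5439, -1.0724, -1.5790)
step 6: x0=(0.7364, 1.8537, -0.6783) x1=(1.6897, -1.7215, 1.4325) x2=(-1.4883, -1.0889, -1.5592)
step 7: x0=(0.6836, 1.8018, -0.6366) x1=(1.6233, -1.6562, 1.3681) x2=(-1.4222, -1.1011, -1.5319)
step 8: x0=(0.6287, 1.7381, -0.5927) x1=(1.5496, -1.5837, 1.2949) x2=(-1.3464, -1.1091, -1.4972)
step 9: x0=(0.5720, 1.6631, -0.5469) x1=(1.4691, -1.5044, 1.2134) x2=(-1.2613, -1.1127, -1.4556)
step 10: x0=(0.5138, 1.5776, -0.4995) x1=(1.3823, -1.4190, 1.1241) x2=(-1.1678, -1.1122, -1.4073)
step 11: x0=(0.4542, 1.4821, -0.4507) x1=(1.2897, -1.3280, 1.0277) x2=(-1.0668, -1.1074, -1.3528)
step 12: x0=(0.3934, 1.3774, -0.4010) x1=(1.1918, -1.2320, 0.9250) x2=(-0.9589, -1.0987, -1.2926)
step 13: x0=(0.3318, 1.2645, -0.3505) x1=(1.0892, -1.1318, 0.8167) x2=(-0.8452, -1.0860, -1.2271)
step 14: x0=(0.2696, 1.1441, -0.2996) x1=(0.9826, -1.0279, 0.7036) x2=(-0.7265, -1.0698, -1.1569)
step 15: x0=(0.2069, 1.0174, -0.2484) x1=(0.8727, -0.9211, 0.5866) x2=(-0.6038, -1.0501, -1.0827)
step 16: x0=(0.1439, 0.8853, -0.1974) x1=(0.7601, -0.8120, 0.4664) x2=(-0.4779, -1.0273, -1.0051)
step 17: x0=(0.0808, 0.7489, -0.1466) x1=(0.6456, -0.7014, 0.3440) x2=(-0.3498, -1.0018, -0.9248)
step 18: x0=(0.0177, 0.6093, -0.0963) x1=(0.5298, -0.5899, 0.2202) x2=(-0.2204, -0.9740, -0.8424)
step 19: x0=(-0.0453, 0.4676, -0.0466) x1=(0.4134, -0.4780, 0.0957) x2=(-0.0904, -0.9444, -0.7588)
step 20: x0=(-0.1085, 0.3249, 0.0025) x1=(0.2970, -0.3662, -0.0287) x2=(0.0397, -0.9138, -0.6746)
step 21: x0=(-0.1719, 0.1821, 0.0513) x1=(0.1812, -0.2547, -0.1528) x2=(0.1695, -0.8827, -0.5905)
step 22: x0=(-0.2360, 0.0399, 0.1002) x1=(0.0661, -0.1435, -0.2769) x2=(0.2992, -0.8519, -0.5066)

0.5169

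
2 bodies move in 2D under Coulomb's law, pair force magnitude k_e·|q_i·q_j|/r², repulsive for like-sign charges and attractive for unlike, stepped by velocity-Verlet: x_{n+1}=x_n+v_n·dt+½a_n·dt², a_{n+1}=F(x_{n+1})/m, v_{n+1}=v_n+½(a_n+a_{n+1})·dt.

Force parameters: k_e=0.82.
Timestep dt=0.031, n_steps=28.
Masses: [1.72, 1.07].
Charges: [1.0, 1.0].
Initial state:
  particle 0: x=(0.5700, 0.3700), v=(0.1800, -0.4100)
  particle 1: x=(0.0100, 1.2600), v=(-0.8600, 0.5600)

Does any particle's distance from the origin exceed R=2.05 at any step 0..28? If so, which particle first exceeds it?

no

step 0: x0=(0.5700, 0.3700) x1=(0.0100, 1.2600)
step 1: x0=(0.5757, 0.3571) x1=(-0.0168, 1.2776)
step 2: x0=(0.5816, 0.3439) x1=(-0.0440, 1.2958)
step 3: x0=(0.5877, 0.3304) x1=(-0.0715, 1.3144)
step 4: x0=(0.5940, 0.3166) x1=(-0.0993, 1.3335)
step 5: x0=(0.6004, 0.3026) x1=(-0.1273, 1.3530)
step 6: x0=(0.6070, 0.2884) x1=(-0.1556, 1.3728)
step 7: x0=(0.6138, 0.2739) x1=(-0.1842, 1.3930)
step 8: x0=(0.6206, 0.2592) x1=(-0.2129, 1.4135)
step 9: x0=(0.6277, 0.2444) x1=(-0.2419, 1.4343)
step 10: x0=(0.6348, 0.2294) x1=(-0.2711, 1.4554)
step 11: x0=(0.6421, 0.2142) x1=(-0.3005, 1.4767)
step 12: x0=(0.6495, 0.1989) x1=(-0.3300, 1.4983)
step 13: x0=(0.6570, 0.1834) x1=(-0.3597, 1.5200)
step 14: x0=(0.6645, 0.1678) x1=(-0.3896, 1.5420)
step 15: x0=(0.6722, 0.1521) x1=(-0.4196, 1.5642)
step 16: x0=(0.6800, 0.1363) x1=(-0.4498, 1.5866)
step 17: x0=(0.6878, 0.1203) x1=(-0.4801, 1.6091)
step 18: x0=(0.6957, 0.1043) x1=(-0.5105, 1.6318)
step 19: x0=(0.7037, 0.0882) x1=(-0.5411, 1.6547)
step 20: x0=(0.7118, 0.0719) x1=(-0.5718, 1.6777)
step 21: x0=(0.7199, 0.0556) x1=(-0.6025, 1.7008)
step 22: x0=(0.7281, 0.0393) x1=(-0.6334, 1.7241)
step 23: x0=(0.7364, 0.0228) x1=(-0.6644, 1.7475)
step 24: x0=(0.7447, 0.0063) x1=(-0.6954, 1.7710)
step 25: x0=(0.7531, -0.0103) x1=(-0.7266, 1.7946)
step 26: x0=(0.7615, -0.0270) x1=(-0.7578, 1.8183)
step 27: x0=(0.7700, -0.0437) x1=(-0.7892, 1.8421)
step 28: x0=(0.7786, -0.0605) x1=(-0.8206, 1.8660)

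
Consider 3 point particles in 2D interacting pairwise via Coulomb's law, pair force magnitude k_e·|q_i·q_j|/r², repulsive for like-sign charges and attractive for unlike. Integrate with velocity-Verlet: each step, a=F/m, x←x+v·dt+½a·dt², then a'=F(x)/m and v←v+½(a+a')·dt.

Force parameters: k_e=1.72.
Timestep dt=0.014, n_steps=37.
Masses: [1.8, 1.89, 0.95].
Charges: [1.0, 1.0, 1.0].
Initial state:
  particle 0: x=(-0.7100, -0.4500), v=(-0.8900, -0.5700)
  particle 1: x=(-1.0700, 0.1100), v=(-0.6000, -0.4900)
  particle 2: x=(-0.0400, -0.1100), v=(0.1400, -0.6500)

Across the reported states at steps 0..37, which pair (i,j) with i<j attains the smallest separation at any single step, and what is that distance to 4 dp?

pair (0,1), distance 0.6649

step 0: x0=(-0.7100, -0.4500) x1=(-1.0700, 0.1100) x2=(-0.0400, -0.1100)
step 1: x0=(-0.7225, -0.4582) x1=(-1.0786, 0.1033) x2=(-0.0376, -0.1190)
step 2: x0=(-0.7350, -0.4670) x1=(-1.0875, 0.0970) x2=(-0.0344, -0.1278)
step 3: x0=(-0.7477, -0.4762) x1=(-1.0969, 0.0911) x2=(-0.0303, -0.1364)
step 4: x0=(-0.7603, -0.4859) x1=(-1.1065, 0.0855) x2=(-0.0254, -0.1448)
step 5: x0=(-0.7730, -0.4961) x1=(-1.1166, 0.0804) x2=(-0.0198, -0.1530)
step 6: x0=(-0.7857, -0.5068) x1=(-1.1269, 0.0756) x2=(-0.0134, -0.1611)
step 7: x0=(-0.7985, -0.5179) x1=(-1.1376, 0.0711) x2=(-0.0062, -0.1691)
step 8: x0=(-0.8113, -0.5295) x1=(-1.1487, 0.0670) x2=(0.0016, -0.1769)
step 9: x0=(-0.8241, -0.5415) x1=(-1.1600, 0.0633) x2=(0.0100, -0.1846)
step 10: x0=(-0.8369, -0.5539) x1=(-1.1717, 0.0599) x2=(0.0192, -0.1921)
step 11: x0=(-0.8498, -0.5668) x1=(-1.1836, 0.0569) x2=(0.0289, -0.1996)
step 12: x0=(-0.8626, -0.5801) x1=(-1.1958, 0.0542) x2=(0.0392, -0.2070)
step 13: x0=(-0.8755, -0.5938) x1=(-1.2083, 0.0519) x2=(0.0501, -0.2142)
step 14: x0=(-0.8884, -0.6078) x1=(-1.2210, 0.0498) x2=(0.0615, -0.2214)
step 15: x0=(-0.9013, -0.6223) x1=(-1.2340, 0.0481) x2=(0.0734, -0.2285)
step 16: x0=(-0.9142, -0.6371) x1=(-1.2473, 0.0467) x2=(0.0858, -0.2355)
step 17: x0=(-0.9271, -0.6522) x1=(-1.2607, 0.0456) x2=(0.0987, -0.2424)
step 18: x0=(-0.9400, -0.6677) x1=(-1.2744, 0.0447) x2=(0.1121, -0.2493)
step 19: x0=(-0.9530, -0.6835) x1=(-1.2883, 0.0442) x2=(0.1258, -0.2561)
step 20: x0=(-0.9659, -0.6997) x1=(-1.3024, 0.0439) x2=(0.1400, -0.2628)
step 21: x0=(-0.9788, -0.7161) x1=(-1.3167, 0.0439) x2=(0.1546, -0.2695)
step 22: x0=(-0.9918, -0.7329) x1=(-1.3312, 0.0441) x2=(0.1695, -0.2761)
step 23: x0=(-1.0047, -0.7499) x1=(-1.3458, 0.0446) x2=(0.1849, -0.2827)
step 24: x0=(-1.0177, -0.7672) x1=(-1.3606, 0.0453) x2=(0.2005, -0.2892)
step 25: x0=(-1.0307, -0.7847) x1=(-1.3756, 0.0462) x2=(0.2165, -0.2956)
step 26: x0=(-1.0436, -0.8025) x1=(-1.3907, 0.0474) x2=(0.2328, -0.3021)
step 27: x0=(-1.0566, -0.8206) x1=(-1.4059, 0.0488) x2=(0.2494, -0.3085)
step 28: x0=(-1.0696, -0.8388) x1=(-1.4213, 0.0503) x2=(0.2663, -0.3148)
step 29: x0=(-1.0826, -0.8573) x1=(-1.4369, 0.0521) x2=(0.2834, -0.3211)
step 30: x0=(-1.0956, -0.8761) x1=(-1.4525, 0.0540) x2=(0.3009, -0.3274)
step 31: x0=(-1.1087, -0.8950) x1=(-1.4683, 0.0561) x2=(0.3186, -0.3336)
step 32: x0=(-1.1217, -0.9141) x1=(-1.4842, 0.0584) x2=(0.3365, -0.3398)
step 33: x0=(-1.1347, -0.9334) x1=(-1.5001, 0.0609) x2=(0.3547, -0.3460)
step 34: x0=(-1.1478, -0.9529) x1=(-1.5162, 0.0635) x2=(0.3730, -0.3521)
step 35: x0=(-1.1609, -0.9726) x1=(-1.5324, 0.0663) x2=(0.3916, -0.3583)
step 36: x0=(-1.1739, -0.9924) x1=(-1.5487, 0.0692) x2=(0.4105, -0.3644)
step 37: x0=(-1.1870, -1.0124) x1=(-1.5651, 0.0723) x2=(0.4295, -0.3704)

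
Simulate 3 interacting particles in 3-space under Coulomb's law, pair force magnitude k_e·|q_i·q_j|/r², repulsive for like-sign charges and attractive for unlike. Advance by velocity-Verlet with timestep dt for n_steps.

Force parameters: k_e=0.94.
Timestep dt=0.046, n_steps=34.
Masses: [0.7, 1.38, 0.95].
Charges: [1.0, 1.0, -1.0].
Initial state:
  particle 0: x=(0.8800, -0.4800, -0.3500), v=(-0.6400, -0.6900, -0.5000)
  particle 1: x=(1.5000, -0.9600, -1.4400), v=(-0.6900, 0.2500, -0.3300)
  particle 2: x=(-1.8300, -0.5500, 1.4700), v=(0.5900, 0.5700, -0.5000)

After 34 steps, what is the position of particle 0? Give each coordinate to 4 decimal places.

step 0: x0=(0.8800, -0.4800, -0.3500) x1=(1.5000, -0.9600, -1.4400) x2=(-1.8300, -0.5500, 1.4700)
step 1: x0=(0.8501, -0.5115, -0.3723) x1=(1.4684, -0.9486, -1.4555) x2=(-1.8027, -0.5238, 1.4469)
step 2: x0=(0.8192, -0.5424, -0.3931) x1=(1.4372, -0.9375, -1.4716) x2=(-1.7752, -0.4976, 1.4236)
step 3: x0=(0.7873, -0.5728, -0.4123) x1=(1.4063, -0.9267, -1.4883) x2=(-1.7475, -0.4714, 1.4002)
step 4: x0=(0.7543, -0.6027, -0.4300) x1=(1.3757, -0.9161, -1.5058) x2=(-1.7194, -0.4452, 1.3765)
step 5: x0=(0.7202, -0.6322, -0.4460) x1=(1.3455, -0.9057, -1.5239) x2=(-1.6912, -0.4191, 1.3526)
step 6: x0=(0.6850, -0.6613, -0.4604) x1=(1.3157, -0.8954, -1.5427) x2=(-1.6626, -0.3929, 1.3285)
step 7: x0=(0.6488, -0.6901, -0.4731) x1=(1.2863, -0.8854, -1.5622) x2=(-1.6338, -0.3669, 1.3042)
step 8: x0=(0.6113, -0.7185, -0.4841) x1=(1.2572, -0.8754, -1.5824) x2=(-1.6047, -0.3408, 1.2796)
step 9: x0=(0.5728, -0.7467, -0.4934) x1=(1.2286, -0.8656, -1.6033) x2=(-1.5753, -0.3148, 1.2548)
step 10: x0=(0.5331, -0.7747, -0.5010) x1=(1.2003, -0.8558, -1.6248) x2=(-1.5456, -0.2889, 1.2298)
step 11: x0=(0.4922, -0.8025, -0.5070) x1=(1.1724, -0.8460, -1.6470) x2=(-1.5156, -0.2630, 1.2044)
step 12: x0=(0.4503, -0.8302, -0.5113) x1=(1.1448, -0.8363, -1.6699) x2=(-1.4853, -0.2372, 1.1788)
step 13: x0=(0.4073, -0.8578, -0.5141) x1=(1.1176, -0.8265, -1.6933) x2=(-1.4547, -0.2115, 1.1529)
step 14: x0=(0.3631, -0.8853, -0.5153) x1=(1.0907, -0.8167, -1.7174) x2=(-1.4238, -0.1859, 1.1267)
step 15: x0=(0.3179, -0.9127, -0.5149) x1=(1.0641, -0.8069, -1.7420) x2=(-1.3925, -0.1605, 1.1002)
step 16: x0=(0.2717, -0.9401, -0.5131) x1=(1.0378, -0.7970, -1.7671) x2=(-1.3610, -0.1351, 1.0733)
step 17: x0=(0.2245, -0.9675, -0.5099) x1=(1.0118, -0.7870, -1.7927) x2=(-1.3290, -0.1099, 1.0461)
step 18: x0=(0.1763, -0.9949, -0.5053) x1=(0.9861, -0.7770, -1.8187) x2=(-1.2968, -0.0848, 1.0186)
step 19: x0=(0.1272, -1.0222, -0.4993) x1=(0.9605, -0.7668, -1.8452) x2=(-1.2642, -0.0600, 0.9906)
step 20: x0=(0.0771, -1.0494, -0.4921) x1=(0.9353, -0.7565, -1.8720) x2=(-1.2312, -0.0353, 0.9623)
step 21: x0=(0.0261, -1.0765, -0.4835) x1=(0.9102, -0.7461, -1.8992) x2=(-1.1979, -0.0109, 0.9335)
step 22: x0=(-0.0257, -1.1036, -0.4738) x1=(0.8853, -0.7356, -1.9268) x2=(-1.1643, 0.0133, 0.9044)
step 23: x0=(-0.0783, -1.1304, -0.4629) x1=(0.8606, -0.7249, -1.9546) x2=(-1.1303, 0.0372, 0.8748)
step 24: x0=(-0.1318, -1.1572, -0.4508) x1=(0.8361, -0.7141, -1.9827) x2=(-1.0959, 0.0607, 0.8447)
step 25: x0=(-0.1859, -1.1836, -0.4377) x1=(0.8117, -0.7033, -2.0111) x2=(-1.0613, 0.0840, 0.8142)
step 26: x0=(-0.2408, -1.2098, -0.4234) x1=(0.7875, -0.6922, -2.0397) x2=(-1.0262, 0.1068, 0.7832)
step 27: x0=(-0.2964, -1.2357, -0.4081) x1=(0.7634, -0.6811, -2.0684) x2=(-0.9909, 0.1292, 0.7517)
step 28: x0=(-0.3526, -1.2613, -0.3918) x1=(0.7394, -0.6698, -2.0974) x2=(-0.9553, 0.1512, 0.7198)
step 29: x0=(-0.4094, -1.2864, -0.3745) x1=(0.7155, -0.6585, -2.1265) x2=(-0.9194, 0.1727, 0.6873)
step 30: x0=(-0.4667, -1.3111, -0.3562) x1=(0.6917, -0.6469, -2.1557) x2=(-0.8833, 0.1938, 0.6543)
step 31: x0=(-0.5245, -1.3352, -0.3371) x1=(0.6680, -0.6353, -2.1851) x2=(-0.8469, 0.2142, 0.6209)
step 32: x0=(-0.5827, -1.3589, -0.3171) x1=(0.6443, -0.6236, -2.2146) x2=(-0.8103, 0.2341, 0.5870)
step 33: x0=(-0.6413, -1.3819, -0.2963) x1=(0.6208, -0.6117, -2.2441) x2=(-0.7736, 0.2534, 0.5526)
step 34: x0=(-0.7002, -1.4044, -0.2747) x1=(0.5973, -0.5998, -2.2738) x2=(-0.7367, 0.2722, 0.5177)

(-0.7002, -1.4044, -0.2747)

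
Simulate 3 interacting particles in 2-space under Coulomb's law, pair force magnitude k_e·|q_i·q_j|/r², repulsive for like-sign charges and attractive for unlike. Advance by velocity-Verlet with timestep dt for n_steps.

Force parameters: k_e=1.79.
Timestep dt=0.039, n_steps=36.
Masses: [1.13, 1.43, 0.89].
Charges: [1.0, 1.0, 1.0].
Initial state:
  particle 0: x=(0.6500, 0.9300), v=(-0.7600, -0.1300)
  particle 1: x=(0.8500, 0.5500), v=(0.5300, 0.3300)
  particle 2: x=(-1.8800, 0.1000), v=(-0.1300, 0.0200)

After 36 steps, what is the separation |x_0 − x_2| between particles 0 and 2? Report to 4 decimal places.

step 0: x0=(0.6500, 0.9300) x1=(0.8500, 0.5500) x2=(-1.8800, 0.1000)
step 1: x0=(0.6175, 0.9308) x1=(0.8732, 0.5583) x2=(-1.8855, 0.1007)
step 2: x0=(0.5786, 0.9414) x1=(0.9019, 0.5590) x2=(-1.8917, 0.1012)
step 3: x0=(0.5339, 0.9594) x1=(0.9358, 0.5539) x2=(-1.8988, 0.1014)
step 4: x0=(0.4843, 0.9829) x1=(0.9740, 0.5447) x2=(-1.9067, 0.1015)
step 5: x0=(0.4308, 1.0101) x1=(1.0157, 0.5326) x2=(-1.9154, 0.1013)
step 6: x0=(0.3745, 1.0402) x1=(1.0602, 0.5184) x2=(-1.9249, 0.1009)
step 7: x0=(0.3160, 1.0724) x1=(1.1069, 0.5027) x2=(-1.9351, 0.1003)
step 8: x0=(0.2557, 1.1063) x1=(1.1555, 0.4858) x2=(-1.9462, 0.0995)
step 9: x0=(0.1942, 1.1414) x1=(1.2056, 0.4681) x2=(-1.9580, 0.0984)
step 10: x0=(0.1317, 1.1777) x1=(1.2569, 0.4497) x2=(-1.9706, 0.0970)
step 11: x0=(0.0684, 1.2148) x1=(1.3093, 0.4307) x2=(-1.9840, 0.0953)
step 12: x0=(0.0046, 1.2528) x1=(1.3627, 0.4113) x2=(-1.9982, 0.0933)
step 13: x0=(-0.0596, 1.2915) x1=(1.4168, 0.3914) x2=(-2.0131, 0.0911)
step 14: x0=(-0.1241, 1.3309) x1=(1.4716, 0.3713) x2=(-2.0288, 0.0885)
step 15: x0=(-0.1889, 1.3708) x1=(1.5271, 0.3509) x2=(-2.0452, 0.0855)
step 16: x0=(-0.2537, 1.4114) x1=(1.5831, 0.3303) x2=(-2.0624, 0.0822)
step 17: x0=(-0.3187, 1.4525) x1=(1.6396, 0.3094) x2=(-2.0802, 0.0785)
step 18: x0=(-0.3836, 1.4941) x1=(1.6966, 0.2884) x2=(-2.0988, 0.0745)
step 19: x0=(-0.4486, 1.5363) x1=(1.7540, 0.2672) x2=(-2.1181, 0.0700)
step 20: x0=(-0.5135, 1.5789) x1=(1.8118, 0.2459) x2=(-2.1380, 0.0651)
step 21: x0=(-0.5783, 1.6221) x1=(1.8699, 0.2245) x2=(-2.1586, 0.0598)
step 22: x0=(-0.6430, 1.6658) x1=(1.9284, 0.2029) x2=(-2.1798, 0.0540)
step 23: x0=(-0.7077, 1.7099) x1=(1.9871, 0.1812) x2=(-2.2016, 0.0478)
step 24: x0=(-0.7722, 1.7545) x1=(2.0462, 0.1595) x2=(-2.2240, 0.0411)
step 25: x0=(-0.8367, 1.7996) x1=(2.1055, 0.1376) x2=(-2.2469, 0.0339)
step 26: x0=(-0.9010, 1.8452) x1=(2.1650, 0.1157) x2=(-2.2704, 0.0263)
step 27: x0=(-0.9652, 1.8913) x1=(2.2248, 0.0937) x2=(-2.2944, 0.0182)
step 28: x0=(-1.0293, 1.9378) x1=(2.2848, 0.0717) x2=(-2.3189, 0.0096)
step 29: x0=(-1.0933, 1.9847) x1=(2.3450, 0.0495) x2=(-2.3439, 0.0006)
step 30: x0=(-1.1572, 2.0321) x1=(2.4054, 0.0274) x2=(-2.3692, -0.0089)
step 31: x0=(-1.2211, 2.0800) x1=(2.4659, 0.0051) x2=(-2.3950, -0.0189)
step 32: x0=(-1.2848, 2.1282) x1=(2.5267, -0.0172) x2=(-2.4212, -0.0294)
step 33: x0=(-1.3484, 2.1769) x1=(2.5876, -0.0395) x2=(-2.4478, -0.0403)
step 34: x0=(-1.4120, 2.2260) x1=(2.6487, -0.0619) x2=(-2.4747, -0.0516)
step 35: x0=(-1.4755, 2.2755) x1=(2.7099, -0.0843) x2=(-2.5019, -0.0634)
step 36: x0=(-1.5390, 2.3254) x1=(2.7712, -0.1068) x2=(-2.5294, -0.0756)

2.5973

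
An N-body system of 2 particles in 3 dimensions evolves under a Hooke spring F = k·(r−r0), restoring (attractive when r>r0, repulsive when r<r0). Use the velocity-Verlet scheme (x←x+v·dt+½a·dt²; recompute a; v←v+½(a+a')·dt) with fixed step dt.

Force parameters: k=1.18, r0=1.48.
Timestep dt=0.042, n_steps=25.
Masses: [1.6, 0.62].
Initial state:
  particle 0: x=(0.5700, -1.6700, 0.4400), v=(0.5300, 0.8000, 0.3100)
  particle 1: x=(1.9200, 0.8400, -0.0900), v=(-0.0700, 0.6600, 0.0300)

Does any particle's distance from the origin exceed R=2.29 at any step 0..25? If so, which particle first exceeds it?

step 0: x0=(0.5700, -1.6700, 0.4400) x1=(1.9200, 0.8400, -0.0900)
step 1: x0=(0.5927, -1.6356, 0.4529) x1=(1.9160, 0.8657, -0.0883)
step 2: x0=(0.6162, -1.5996, 0.4654) x1=(1.9097, 0.8872, -0.0857)
step 3: x0=(0.6406, -1.5621, 0.4775) x1=(1.9014, 0.9048, -0.0823)
step 4: x0=(0.6657, -1.5230, 0.4893) x1=(1.8911, 0.9184, -0.0779)
step 5: x0=(0.6915, -1.4824, 0.5008) x1=(1.8789, 0.9281, -0.0726)
step 6: x0=(0.7181, -1.4404, 0.5119) x1=(1.8648, 0.9342, -0.0665)
step 7: x0=(0.7454, -1.3970, 0.5227) x1=(1.8490, 0.9366, -0.0595)
step 8: x0=(0.7733, -1.3523, 0.5332) x1=(1.8315, 0.9356, -0.0516)
step 9: x0=(0.8017, -1.3063, 0.5433) x1=(1.8125, 0.9312, -0.0428)
step 10: x0=(0.8308, -1.2591, 0.5531) x1=(1.7921, 0.9238, -0.0333)
step 11: x0=(0.8603, -1.2107, 0.5626) x1=(1.7704, 0.9135, -0.0230)
step 12: x0=(0.8902, -1.1613, 0.5718) x1=(1.7476, 0.9004, -0.0119)
step 13: x0=(0.9206, -1.1110, 0.5808) x1=(1.7238, 0.8849, -0.0001)
step 14: x0=(0.9513, -1.0597, 0.5895) x1=(1.6990, 0.8671, 0.0123)
step 15: x0=(0.9823, -1.0077, 0.5979) x1=(1.6734, 0.8473, 0.0253)
step 16: x0=(1.0136, -0.9550, 0.6062) x1=(1.6473, 0.8258, 0.0389)
step 17: x0=(1.0451, -0.9018, 0.6143) x1=(1.6205, 0.8028, 0.0529)
step 18: x0=(1.0767, -0.8480, 0.6222) x1=(1.5934, 0.7785, 0.0674)
step 19: x0=(1.1085, -0.7939, 0.6299) x1=(1.5659, 0.7533, 0.0822)
step 20: x0=(1.1403, -0.7395, 0.6376) x1=(1.5383, 0.7274, 0.0972)
step 21: x0=(1.1722, -0.6850, 0.6453) x1=(1.5105, 0.7011, 0.1124)
step 22: x0=(1.2041, -0.6304, 0.6529) x1=(1.4827, 0.6746, 0.1276)
step 23: x0=(1.2360, -0.5759, 0.6605) x1=(1.4550, 0.6483, 0.1427)
step 24: x0=(1.2678, -0.5215, 0.6682) x1=(1.4273, 0.6224, 0.1577)
step 25: x0=(1.2996, -0.4674, 0.6760) x1=(1.3997, 0.5972, 0.1724)

no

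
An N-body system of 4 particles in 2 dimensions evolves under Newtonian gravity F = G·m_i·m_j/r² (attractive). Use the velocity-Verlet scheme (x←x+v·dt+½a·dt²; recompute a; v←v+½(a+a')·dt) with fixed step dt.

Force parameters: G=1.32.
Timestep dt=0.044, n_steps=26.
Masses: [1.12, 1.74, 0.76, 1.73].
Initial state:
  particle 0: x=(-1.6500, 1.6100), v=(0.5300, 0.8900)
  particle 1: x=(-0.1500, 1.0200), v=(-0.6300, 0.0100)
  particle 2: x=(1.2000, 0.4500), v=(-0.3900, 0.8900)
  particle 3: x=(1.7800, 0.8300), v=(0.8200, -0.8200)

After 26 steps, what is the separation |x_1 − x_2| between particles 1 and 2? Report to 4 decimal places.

step 0: x0=(-1.6500, 1.6100) x1=(-0.1500, 1.0200) x2=(1.2000, 0.4500) x3=(1.7800, 0.8300)
step 1: x0=(-1.6256, 1.6488) x1=(-0.1772, 1.0204) x2=(1.1856, 0.4921) x3=(1.8137, 0.7929)
step 2: x0=(-1.5991, 1.6867) x1=(-0.2036, 1.0208) x2=(1.1772, 0.5391) x3=(1.8424, 0.7542)
step 3: x0=(-1.5703, 1.7236) x1=(-0.2291, 1.0213) x2=(1.1751, 0.5896) x3=(1.8662, 0.7146)
step 4: x0=(-1.5393, 1.7594) x1=(-0.2539, 1.0220) x2=(1.1796, 0.6425) x3=(1.8848, 0.6744)
step 5: x0=(-1.5059, 1.7941) x1=(-0.2781, 1.0229) x2=(1.1907, 0.6964) x3=(1.8984, 0.6343)
step 6: x0=(-1.4703, 1.8274) x1=(-0.3017, 1.0242) x2=(1.2083, 0.7501) x3=(1.9071, 0.5947)
step 7: x0=(-1.4323, 1.8592) x1=(-0.3247, 1.0260) x2=(1.2321, 0.8024) x3=(1.9110, 0.5562)
step 8: x0=(-1.3919, 1.8895) x1=(-0.3474, 1.0285) x2=(1.2618, 0.8521) x3=(1.9104, 0.5192)
step 9: x0=(-1.3491, 1.9180) x1=(-0.3697, 1.0316) x2=(1.2969, 0.8984) x3=(1.9055, 0.4842)
step 10: x0=(-1.3039, 1.9446) x1=(-0.3918, 1.0356) x2=(1.3368, 0.9404) x3=(1.8966, 0.4514)
step 11: x0=(-1.2562, 1.9690) x1=(-0.4137, 1.0406) x2=(1.3809, 0.9773) x3=(1.8841, 0.4213)
step 12: x0=(-1.2060, 1.9911) x1=(-0.4354, 1.0467) x2=(1.4286, 1.0085) x3=(1.8683, 0.3941)
step 13: x0=(-1.1534, 2.0106) x1=(-0.4571, 1.0541) x2=(1.4791, 1.0337) x3=(1.8496, 0.3699)
step 14: x0=(-1.0984, 2.0273) x1=(-0.4787, 1.0629) x2=(1.5319, 1.0522) x3=(1.8283, 0.3490)
step 15: x0=(-1.0410, 2.0408) x1=(-0.5003, 1.0734) x2=(1.5862, 1.0639) x3=(1.8048, 0.3315)
step 16: x0=(-0.9812, 2.0509) x1=(-0.5219, 1.0856) x2=(1.6412, 1.0685) x3=(1.7793, 0.3176)
step 17: x0=(-0.9192, 2.0572) x1=(-0.5434, 1.0998) x2=(1.6964, 1.0658) x3=(1.7524, 0.3073)
step 18: x0=(-0.8551, 2.0592) x1=(-0.5648, 1.1163) x2=(1.7509, 1.0556) x3=(1.7242, 0.3008)
step 19: x0=(-0.7890, 2.0566) x1=(-0.5860, 1.1354) x2=(1.8039, 1.0377) x3=(1.6952, 0.2981)
step 20: x0=(-0.7212, 2.0487) x1=(-0.6068, 1.1573) x2=(1.8547, 1.0123) x3=(1.6657, 0.2992)
step 21: x0=(-0.6520, 2.0349) x1=(-0.6271, 1.1825) x2=(1.9023, 0.9791) x3=(1.6362, 0.3043)
step 22: x0=(-0.5820, 2.0146) x1=(-0.6465, 1.2113) x2=(1.9458, 0.9384) x3=(1.6070, 0.3133)
step 23: x0=(-0.5119, 1.9870) x1=(-0.6646, 1.2442) x2=(1.9842, 0.8901) x3=(1.5787, 0.3262)
step 24: x0=(-0.4426, 1.9513) x1=(-0.6807, 1.2816) x2=(2.0162, 0.8347) x3=(1.5517, 0.3429)
step 25: x0=(-0.3755, 1.9069) x1=(-0.6939, 1.3241) x2=(2.0406, 0.7725) x3=(1.5266, 0.3632)
step 26: x0=(-0.3124, 1.8530) x1=(-0.7031, 1.3719) x2=(2.0561, 0.7042) x3=(1.5040, 0.3870)

2.8389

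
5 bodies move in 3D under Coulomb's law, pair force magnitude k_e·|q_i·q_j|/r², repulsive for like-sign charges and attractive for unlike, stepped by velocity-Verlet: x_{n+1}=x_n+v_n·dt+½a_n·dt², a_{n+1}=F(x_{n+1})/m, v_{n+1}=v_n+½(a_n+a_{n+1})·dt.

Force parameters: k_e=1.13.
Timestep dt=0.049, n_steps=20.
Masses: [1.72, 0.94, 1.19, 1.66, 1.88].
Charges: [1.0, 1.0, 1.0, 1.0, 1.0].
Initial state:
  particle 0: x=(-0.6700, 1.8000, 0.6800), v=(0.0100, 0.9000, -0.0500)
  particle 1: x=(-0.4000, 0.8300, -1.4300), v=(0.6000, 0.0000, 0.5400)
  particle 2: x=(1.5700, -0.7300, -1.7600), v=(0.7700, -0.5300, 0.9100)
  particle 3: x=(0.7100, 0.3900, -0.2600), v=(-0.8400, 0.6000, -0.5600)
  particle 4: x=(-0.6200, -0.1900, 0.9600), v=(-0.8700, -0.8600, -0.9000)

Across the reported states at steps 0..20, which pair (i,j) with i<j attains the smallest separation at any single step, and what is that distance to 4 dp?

step 0: x0=(-0.6700, 1.8000, 0.6800) x1=(-0.4000, 0.8300, -1.4300) x2=(1.5700, -0.7300, -1.7600) x3=(0.7100, 0.3900, -0.2600) x4=(-0.6200, -0.1900, 0.9600)
step 1: x0=(-0.6697, 1.8445, 0.6778) x1=(-0.3711, 0.8302, -1.4043) x2=(1.6081, -0.7563, -1.7157) x3=(0.6692, 0.4194, -0.2873) x4=(-0.6628, -0.2324, 0.9162)
step 2: x0=(-0.6696, 1.8897, 0.6759) x1=(-0.3431, 0.8310, -1.3802) x2=(1.6468, -0.7832, -1.6721) x3=(0.6292, 0.4487, -0.3143) x4=(-0.7060, -0.2754, 0.8730)
step 3: x0=(-0.6698, 1.9357, 0.6745) x1=(-0.3162, 0.8324, -1.3579) x2=(1.6863, -0.8107, -1.6290) x3=(0.5900, 0.4781, -0.3410) x4=(-0.7496, -0.3188, 0.8303)
step 4: x0=(-0.6703, 1.9824, 0.6735) x1=(-0.2904, 0.8343, -1.3375) x2=(1.7265, -0.8389, -1.5865) x3=(0.5517, 0.5074, -0.3673) x4=(-0.7935, -0.3628, 0.7881)
step 5: x0=(-0.6711, 2.0298, 0.6730) x1=(-0.2658, 0.8368, -1.3190) x2=(1.7674, -0.8676, -1.5445) x3=(0.5142, 0.5366, -0.3931) x4=(-0.8379, -0.4074, 0.7465)
step 6: x0=(-0.6721, 2.0779, 0.6729) x1=(-0.2425, 0.8401, -1.3027) x2=(1.8091, -0.8970, -1.5029) x3=(0.4777, 0.5657, -0.4184) x4=(-0.8827, -0.4524, 0.7053)
step 7: x0=(-0.6734, 2.1267, 0.6732) x1=(-0.2205, 0.8441, -1.2888) x2=(1.8514, -0.9270, -1.4617) x3=(0.4421, 0.5948, -0.4430) x4=(-0.9278, -0.4979, 0.6646)
step 8: x0=(-0.6749, 2.1761, 0.6739) x1=(-0.2000, 0.8488, -1.2775) x2=(1.8945, -0.9575, -1.4209) x3=(0.4076, 0.6237, -0.4668) x4=(-0.9734, -0.5440, 0.6244)
step 9: x0=(-0.6767, 2.2262, 0.6751) x1=(-0.1811, 0.8544, -1.2690) x2=(1.9382, -0.9886, -1.3805) x3=(0.3742, 0.6524, -0.4897) x4=(-1.0193, -0.5905, 0.5845)
step 10: x0=(-0.6786, 2.2768, 0.6767) x1=(-0.1640, 0.8608, -1.2636) x2=(1.9826, -1.0203, -1.3403) x3=(0.3420, 0.6809, -0.5115) x4=(-1.0657, -0.6375, 0.5450)
step 11: x0=(-0.6808, 2.3281, 0.6787) x1=(-0.1487, 0.8681, -1.2617) x2=(2.0276, -1.0525, -1.3004) x3=(0.3110, 0.7092, -0.5319) x4=(-1.1125, -0.6850, 0.5059)
step 12: x0=(-0.6832, 2.3800, 0.6811) x1=(-0.1354, 0.8763, -1.2636) x2=(2.0733, -1.0851, -1.2607) x3=(0.2813, 0.7373, -0.5509) x4=(-1.1596, -0.7329, 0.4672)
step 13: x0=(-0.6858, 2.4324, 0.6840) x1=(-0.1241, 0.8854, -1.2696) x2=(2.1196, -1.1183, -1.2213) x3=(0.2529, 0.7651, -0.5681) x4=(-1.2071, -0.7813, 0.4287)
step 14: x0=(-0.6886, 2.4855, 0.6872) x1=(-0.1148, 0.8954, -1.2801) x2=(2.1666, -1.1519, -1.1820) x3=(0.2259, 0.7926, -0.5833) x4=(-1.2549, -0.8301, 0.3905)
step 15: x0=(-0.6915, 2.5390, 0.6907) x1=(-0.1076, 0.9062, -1.2954) x2=(2.2140, -1.1860, -1.1429) x3=(0.2002, 0.8199, -0.5964) x4=(-1.3032, -0.8793, 0.3526)
step 16: x0=(-0.6947, 2.5931, 0.6947) x1=(-0.1023, 0.9178, -1.3157) x2=(2.2621, -1.2204, -1.1039) x3=(0.1757, 0.8470, -0.6072) x4=(-1.3517, -0.9289, 0.3149)
step 17: x0=(-0.6980, 2.6477, 0.6990) x1=(-0.0987, 0.9300, -1.3412) x2=(2.3106, -1.2553, -1.0650) x3=(0.1525, 0.8739, -0.6157) x4=(-1.4006, -0.9789, 0.2774)
step 18: x0=(-0.7014, 2.7028, 0.7036) x1=(-0.0966, 0.9427, -1.3717) x2=(2.3597, -1.2906, -1.0262) x3=(0.1302, 0.9007, -0.6218) x4=(-1.4498, -1.0293, 0.2401)
step 19: x0=(-0.7050, 2.7584, 0.7086) x1=(-0.0959, 0.9559, -1.4072) x2=(2.4093, -1.3262, -0.9875) x3=(0.1088, 0.9274, -0.6255) x4=(-1.4994, -1.0801, 0.2030)
step 20: x0=(-0.7088, 2.8144, 0.7139) x1=(-0.0962, 0.9694, -1.4475) x2=(2.4594, -1.3622, -0.9489) x3=(0.0882, 0.9541, -0.6271) x4=(-1.5492, -1.1312, 0.1661)

pair (1,3), distance 0.7644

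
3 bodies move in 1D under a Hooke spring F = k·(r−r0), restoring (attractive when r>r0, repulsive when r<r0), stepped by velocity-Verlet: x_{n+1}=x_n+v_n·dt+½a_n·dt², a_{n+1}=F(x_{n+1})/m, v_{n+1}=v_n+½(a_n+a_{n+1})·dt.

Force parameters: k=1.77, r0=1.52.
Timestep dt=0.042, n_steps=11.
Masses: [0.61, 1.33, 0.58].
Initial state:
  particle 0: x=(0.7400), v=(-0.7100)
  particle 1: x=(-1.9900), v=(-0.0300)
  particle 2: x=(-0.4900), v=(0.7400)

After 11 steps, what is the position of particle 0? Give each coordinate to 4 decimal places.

(0.2507)

step 0: x0=(0.7400) x1=(-1.9900) x2=(-0.4900)
step 1: x0=(0.7078) x1=(-1.9899) x2=(-0.4596)
step 2: x0=(0.6714) x1=(-1.9869) x2=(-0.4312)
step 3: x0=(0.6313) x1=(-1.9813) x2=(-0.4053)
step 4: x0=(0.5881) x1=(-1.9729) x2=(-0.3822)
step 5: x0=(0.5424) x1=(-1.9619) x2=(-0.3625)
step 6: x0=(0.4948) x1=(-1.9484) x2=(-0.3465)
step 7: x0=(0.4459) x1=(-1.9326) x2=(-0.3346)
step 8: x0=(0.3965) x1=(-1.9145) x2=(-0.3272)
step 9: x0=(0.3470) x1=(-1.8945) x2=(-0.3243)
step 10: x0=(0.2982) x1=(-1.8726) x2=(-0.3263)
step 11: x0=(0.2507) x1=(-1.8491) x2=(-0.3333)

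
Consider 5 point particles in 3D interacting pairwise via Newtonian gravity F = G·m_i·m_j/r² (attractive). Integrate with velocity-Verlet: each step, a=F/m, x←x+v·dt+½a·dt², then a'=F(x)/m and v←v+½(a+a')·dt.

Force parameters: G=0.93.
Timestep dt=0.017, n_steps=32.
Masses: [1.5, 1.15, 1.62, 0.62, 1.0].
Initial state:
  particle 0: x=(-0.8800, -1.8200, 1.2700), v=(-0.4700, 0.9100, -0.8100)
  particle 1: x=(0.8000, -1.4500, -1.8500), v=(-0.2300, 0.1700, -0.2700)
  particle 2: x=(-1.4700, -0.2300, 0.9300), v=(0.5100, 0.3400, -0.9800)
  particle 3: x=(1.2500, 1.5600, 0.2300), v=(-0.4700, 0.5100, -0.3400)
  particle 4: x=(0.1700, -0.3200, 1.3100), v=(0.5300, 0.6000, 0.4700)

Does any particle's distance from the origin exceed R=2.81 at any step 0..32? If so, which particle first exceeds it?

no

step 0: x0=(-0.8800, -1.8200, 1.2700) x1=(0.8000, -1.4500, -1.8500) x2=(-1.4700, -0.2300, 0.9300) x3=(1.2500, 1.5600, 0.2300) x4=(0.1700, -0.3200, 1.3100)
step 1: x0=(-0.8880, -1.8044, 1.2562) x1=(0.7961, -1.4471, -1.8546) x2=(-1.4612, -0.2243, 0.9134) x3=(1.2420, 1.5686, 0.2242) x4=(0.1789, -0.3098, 1.3180)
step 2: x0=(-0.8960, -1.7886, 1.2424) x1=(0.7921, -1.4442, -1.8590) x2=(-1.4523, -0.2187, 0.8967) x3=(1.2339, 1.5772, 0.2185) x4=(0.1876, -0.2998, 1.3258)
step 3: x0=(-0.9039, -1.7726, 1.2285) x1=(0.7881, -1.4412, -1.8634) x2=(-1.4433, -0.2132, 0.8802) x3=(1.2257, 1.5856, 0.2128) x4=(0.1961, -0.2897, 1.3336)
step 4: x0=(-0.9119, -1.7564, 1.2145) x1=(0.7841, -1.4382, -1.8677) x2=(-1.4340, -0.2079, 0.8636) x3=(1.2175, 1.5939, 0.2071) x4=(0.2044, -0.2798, 1.3413)
step 5: x0=(-0.9198, -1.7400, 1.2005) x1=(0.7800, -1.4352, -1.8720) x2=(-1.4246, -0.2027, 0.8471) x3=(1.2092, 1.6022, 0.2014) x4=(0.2126, -0.2699, 1.3490)
step 6: x0=(-0.9277, -1.7233, 1.1865) x1=(0.7759, -1.4322, -1.8761) x2=(-1.4151, -0.1977, 0.8306) x3=(1.2008, 1.6103, 0.1957) x4=(0.2205, -0.2602, 1.3565)
step 7: x0=(-0.9356, -1.7065, 1.1724) x1=(0.7717, -1.4292, -1.8802) x2=(-1.4054, -0.1928, 0.8142) x3=(1.1924, 1.6183, 0.1901) x4=(0.2282, -0.2504, 1.3639)
step 8: x0=(-0.9435, -1.6894, 1.1582) x1=(0.7676, -1.4261, -1.8842) x2=(-1.3955, -0.1880, 0.7978) x3=(1.1839, 1.6263, 0.1845) x4=(0.2357, -0.2408, 1.3713)
step 9: x0=(-0.9513, -1.6721, 1.1440) x1=(0.7633, -1.4230, -1.8881) x2=(-1.3855, -0.1834, 0.7815) x3=(1.1754, 1.6341, 0.1789) x4=(0.2431, -0.2312, 1.3785)
step 10: x0=(-0.9592, -1.6545, 1.1297) x1=(0.7591, -1.4199, -1.8920) x2=(-1.3753, -0.1790, 0.7652) x3=(1.1667, 1.6419, 0.1733) x4=(0.2502, -0.2217, 1.3857)
step 11: x0=(-0.9670, -1.6367, 1.1154) x1=(0.7548, -1.4167, -1.8957) x2=(-1.3650, -0.1746, 0.7489) x3=(1.1580, 1.6495, 0.1678) x4=(0.2572, -0.2123, 1.3927)
step 12: x0=(-0.9748, -1.6187, 1.1010) x1=(0.7505, -1.4135, -1.8994) x2=(-1.3545, -0.1705, 0.7327) x3=(1.1493, 1.6571, 0.1623) x4=(0.2639, -0.2029, 1.3996)
step 13: x0=(-0.9826, -1.6005, 1.0866) x1=(0.7461, -1.4103, -1.9030) x2=(-1.3439, -0.1665, 0.7166) x3=(1.1404, 1.6646, 0.1568) x4=(0.2705, -0.1936, 1.4065)
step 14: x0=(-0.9903, -1.5820, 1.0721) x1=(0.7417, -1.4071, -1.9065) x2=(-1.3331, -0.1627, 0.7005) x3=(1.1315, 1.6719, 0.1514) x4=(0.2769, -0.1843, 1.4132)
step 15: x0=(-0.9980, -1.5632, 1.0576) x1=(0.7372, -1.4038, -1.9100) x2=(-1.3222, -0.1590, 0.6845) x3=(1.1226, 1.6792, 0.1459) x4=(0.2831, -0.1751, 1.4198)
step 16: x0=(-1.0057, -1.5443, 1.0430) x1=(0.7327, -1.4005, -1.9133) x2=(-1.3111, -0.1555, 0.6685) x3=(1.1135, 1.6863, 0.1405) x4=(0.2891, -0.1660, 1.4263)
step 17: x0=(-1.0134, -1.5250, 1.0283) x1=(0.7282, -1.3972, -1.9166) x2=(-1.2999, -0.1522, 0.6526) x3=(1.1044, 1.6933, 0.1351) x4=(0.2949, -0.1570, 1.4326)
step 18: x0=(-1.0211, -1.5055, 1.0136) x1=(0.7236, -1.3939, -1.9198) x2=(-1.2885, -0.1490, 0.6367) x3=(1.0952, 1.7003, 0.1298) x4=(0.3005, -0.1480, 1.4389)
step 19: x0=(-1.0287, -1.4858, 0.9988) x1=(0.7190, -1.3905, -1.9229) x2=(-1.2770, -0.1461, 0.6210) x3=(1.0860, 1.7071, 0.1245) x4=(0.3060, -0.1391, 1.4450)
step 20: x0=(-1.0363, -1.4658, 0.9839) x1=(0.7144, -1.3871, -1.9259) x2=(-1.2654, -0.1433, 0.6053) x3=(1.0767, 1.7139, 0.1192) x4=(0.3113, -0.1302, 1.4510)
step 21: x0=(-1.0439, -1.4455, 0.9689) x1=(0.7097, -1.3836, -1.9289) x2=(-1.2536, -0.1407, 0.5896) x3=(1.0673, 1.7205, 0.1139) x4=(0.3164, -0.1214, 1.4568)
step 22: x0=(-1.0514, -1.4249, 0.9539) x1=(0.7050, -1.3802, -1.9317) x2=(-1.2417, -0.1384, 0.5741) x3=(1.0579, 1.7270, 0.1086) x4=(0.3213, -0.1126, 1.4626)
step 23: x0=(-1.0589, -1.4041, 0.9389) x1=(0.7002, -1.3767, -1.9345) x2=(-1.2296, -0.1362, 0.5586) x3=(1.0484, 1.7334, 0.1034) x4=(0.3260, -0.1039, 1.4682)
step 24: x0=(-1.0664, -1.3829, 0.9237) x1=(0.6954, -1.3732, -1.9372) x2=(-1.2175, -0.1342, 0.5432) x3=(1.0388, 1.7397, 0.0982) x4=(0.3306, -0.0953, 1.4736)
step 25: x0=(-1.0738, -1.3615, 0.9085) x1=(0.6906, -1.3696, -1.9398) x2=(-1.2052, -0.1325, 0.5279) x3=(1.0291, 1.7459, 0.0931) x4=(0.3350, -0.0867, 1.4790)
step 26: x0=(-1.0812, -1.3398, 0.8931) x1=(0.6857, -1.3660, -1.9424) x2=(-1.1928, -0.1310, 0.5127) x3=(1.0194, 1.7520, 0.0879) x4=(0.3392, -0.0782, 1.4842)
step 27: x0=(-1.0885, -1.3178, 0.8777) x1=(0.6807, -1.3624, -1.9448) x2=(-1.1802, -0.1297, 0.4976) x3=(1.0096, 1.7580, 0.0828) x4=(0.3432, -0.0697, 1.4892)
step 28: x0=(-1.0958, -1.2954, 0.8622) x1=(0.6758, -1.3587, -1.9472) x2=(-1.1675, -0.1287, 0.4826) x3=(0.9998, 1.7639, 0.0778) x4=(0.3471, -0.0613, 1.4942)
step 29: x0=(-1.1030, -1.2728, 0.8466) x1=(0.6707, -1.3551, -1.9495) x2=(-1.1548, -0.1279, 0.4677) x3=(0.9899, 1.7697, 0.0727) x4=(0.3507, -0.0529, 1.4989)
step 30: x0=(-1.1102, -1.2498, 0.8310) x1=(0.6657, -1.3513, -1.9516) x2=(-1.1419, -0.1274, 0.4529) x3=(0.9799, 1.7753, 0.0677) x4=(0.3543, -0.0446, 1.5036)
step 31: x0=(-1.1173, -1.2264, 0.8152) x1=(0.6606, -1.3476, -1.9538) x2=(-1.1289, -0.1271, 0.4382) x3=(0.9698, 1.7809, 0.0627) x4=(0.3576, -0.0363, 1.5080)
step 32: x0=(-1.1243, -1.2027, 0.7993) x1=(0.6554, -1.3438, -1.9558) x2=(-1.1158, -0.1271, 0.4236) x3=(0.9597, 1.7863, 0.0577) x4=(0.3608, -0.0281, 1.5124)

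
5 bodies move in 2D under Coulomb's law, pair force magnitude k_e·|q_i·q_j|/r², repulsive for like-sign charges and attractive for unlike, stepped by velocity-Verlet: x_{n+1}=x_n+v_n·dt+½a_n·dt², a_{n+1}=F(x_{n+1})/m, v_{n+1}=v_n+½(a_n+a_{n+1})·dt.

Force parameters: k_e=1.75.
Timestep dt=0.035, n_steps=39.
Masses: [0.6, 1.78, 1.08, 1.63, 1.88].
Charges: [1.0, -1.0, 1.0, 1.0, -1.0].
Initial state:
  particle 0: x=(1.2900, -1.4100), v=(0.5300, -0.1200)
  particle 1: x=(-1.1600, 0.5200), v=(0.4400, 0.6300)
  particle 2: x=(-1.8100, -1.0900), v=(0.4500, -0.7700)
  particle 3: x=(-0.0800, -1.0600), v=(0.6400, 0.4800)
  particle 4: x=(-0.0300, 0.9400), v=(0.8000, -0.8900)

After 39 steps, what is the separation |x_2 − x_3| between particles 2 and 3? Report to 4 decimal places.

3.4643

step 0: x0=(1.2900, -1.4100) x1=(-1.1600, 0.5200) x2=(-1.8100, -1.0900) x3=(-0.0800, -1.0600) x4=(-0.0300, 0.9400)
step 1: x0=(1.3093, -1.4141) x1=(-1.1449, 0.5415) x2=(-1.7945, -1.1165) x3=(-0.0578, -1.0428) x4=(-0.0016, 0.9087)
step 2: x0=(1.3302, -1.4181) x1=(-1.1305, 0.5621) x2=(-1.7794, -1.1423) x3=(-0.0360, -1.0248) x4=(0.0274, 0.8771)
step 3: x0=(1.3526, -1.4219) x1=(-1.1167, 0.5818) x2=(-1.7648, -1.1673) x3=(-0.0146, -1.0059) x4=(0.0572, 0.8452)
step 4: x0=(1.3766, -1.4255) x1=(-1.1036, 0.6007) x2=(-1.7506, -1.1917) x3=(0.0065, -0.9861) x4=(0.0878, 0.8128)
step 5: x0=(1.4020, -1.4291) x1=(-1.0912, 0.6187) x2=(-1.7369, -1.2153) x3=(0.0272, -0.9654) x4=(0.1190, 0.7799)
step 6: x0=(1.4288, -1.4325) x1=(-1.0793, 0.6360) x2=(-1.7237, -1.2384) x3=(0.0475, -0.9437) x4=(0.1510, 0.7465)
step 7: x0=(1.4570, -1.4358) x1=(-1.0681, 0.6527) x2=(-1.7109, -1.2609) x3=(0.0675, -0.9210) x4=(0.1837, 0.7125)
step 8: x0=(1.4865, -1.4389) x1=(-1.0575, 0.6686) x2=(-1.6986, -1.2828) x3=(0.0871, -0.8972) x4=(0.2171, 0.6779)
step 9: x0=(1.5173, -1.4420) x1=(-1.0474, 0.6840) x2=(-1.6867, -1.3042) x3=(0.1064, -0.8723) x4=(0.2511, 0.6425)
step 10: x0=(1.5493, -1.4449) x1=(-1.0378, 0.6988) x2=(-1.6753, -1.3251) x3=(0.1254, -0.8463) x4=(0.2858, 0.6064)
step 11: x0=(1.5825, -1.4477) x1=(-1.0288, 0.7130) x2=(-1.6643, -1.3456) x3=(0.1441, -0.8191) x4=(0.3210, 0.5694)
step 12: x0=(1.6168, -1.4503) x1=(-1.0202, 0.7268) x2=(-1.6537, -1.3656) x3=(0.1626, -0.7906) x4=(0.3568, 0.5315)
step 13: x0=(1.6521, -1.4528) x1=(-1.0120, 0.7401) x2=(-1.6435, -1.3852) x3=(0.1808, -0.7608) x4=(0.3931, 0.4926)
step 14: x0=(1.6884, -1.4551) x1=(-1.0041, 0.7529) x2=(-1.6337, -1.4044) x3=(0.1988, -0.7296) x4=(0.4298, 0.4526)
step 15: x0=(1.7255, -1.4573) x1=(-0.9966, 0.7653) x2=(-1.6242, -1.4233) x3=(0.2167, -0.6968) x4=(0.4669, 0.4115)
step 16: x0=(1.7635, -1.4592) x1=(-0.9894, 0.7773) x2=(-1.6151, -1.4417) x3=(0.2345, -0.6625) x4=(0.5043, 0.3691)
step 17: x0=(1.8022, -1.4609) x1=(-0.9824, 0.7889) x2=(-1.6063, -1.4599) x3=(0.2522, -0.6264) x4=(0.5419, 0.3253)
step 18: x0=(1.8416, -1.4624) x1=(-0.9757, 0.8001) x2=(-1.5979, -1.4777) x3=(0.2699, -0.5885) x4=(0.5796, 0.2800)
step 19: x0=(1.8816, -1.4636) x1=(-0.9691, 0.8109) x2=(-1.5897, -1.4953) x3=(0.2879, -0.5485) x4=(0.6174, 0.2330)
step 20: x0=(1.9221, -1.4646) x1=(-0.9627, 0.8213) x2=(-1.5818, -1.5125) x3=(0.3062, -0.5062) x4=(0.6549, 0.1841)
step 21: x0=(1.9631, -1.4652) x1=(-0.9564, 0.8314) x2=(-1.5742, -1.5295) x3=(0.3252, -0.4613) x4=(0.6920, 0.1331)
step 22: x0=(2.0045, -1.4655) x1=(-0.9501, 0.8411) x2=(-1.5668, -1.5462) x3=(0.3453, -0.4135) x4=(0.7282, 0.0796)
step 23: x0=(2.0461, -1.4654) x1=(-0.9439, 0.8504) x2=(-1.5596, -1.5626) x3=(0.3671, -0.3625) x4=(0.7630, 0.0234)
step 24: x0=(2.0879, -1.4650) x1=(-0.9377, 0.8594) x2=(-1.5526, -1.5788) x3=(0.3916, -0.3079) x4=(0.7954, -0.0358)
step 25: x0=(2.1299, -1.4642) x1=(-0.9315, 0.8681) x2=(-1.5458, -1.5948) x3=(0.4203, -0.2495) x4=(0.8243, -0.0982)
step 26: x0=(2.1720, -1.4630) x1=(-0.9252, 0.8764) x2=(-1.5391, -1.6105) x3=(0.4553, -0.1882) x4=(0.8477, -0.1632)
step 27: x0=(2.2139, -1.4613) x1=(-0.9189, 0.8844) x2=(-1.5326, -1.6260) x3=(0.4984, -0.1257) x4=(0.8642, -0.2291)
step 28: x0=(2.2558, -1.4593) x1=(-0.9124, 0.8921) x2=(-1.5261, -1.6413) x3=(0.5498, -0.0651) x4=(0.8733, -0.2932)
step 29: x0=(2.2975, -1.4568) x1=(-0.9058, 0.8995) x2=(-1.5198, -1.6563) x3=(0.6077, -0.0089) x4=(0.8769, -0.3537)
step 30: x0=(2.3389, -1.4540) x1=(-0.8990, 0.9066) x2=(-1.5134, -1.6712) x3=(0.6693, 0.0424) x4=(0.8772, -0.4098)
step 31: x0=(2.3799, -1.4509) x1=(-0.8921, 0.9135) x2=(-1.5071, -1.6858) x3=(0.7328, 0.0894) x4=(0.8758, -0.4622)
step 32: x0=(2.4207, -1.4475) x1=(-0.8850, 0.9201) x2=(-1.5009, -1.7001) x3=(0.7969, 0.1329) x4=(0.8740, -0.5116)
step 33: x0=(2.4610, -1.4439) x1=(-0.8778, 0.9266) x2=(-1.4946, -1.7142) x3=(0.8609, 0.1738) x4=(0.8721, -0.5587)
step 34: x0=(2.5010, -1.4402) x1=(-0.8704, 0.9329) x2=(-1.4883, -1.7281) x3=(0.9246, 0.2126) x4=(0.8705, -0.6041)
step 35: x0=(2.5405, -1.4363) x1=(-0.8629, 0.9390) x2=(-1.4819, -1.7417) x3=(0.9877, 0.2499) x4=(0.8693, -0.6481)
step 36: x0=(2.5796, -1.4323) x1=(-0.8552, 0.9449) x2=(-1.4755, -1.7551) x3=(1.0503, 0.2859) x4=(0.8686, -0.6911)
step 37: x0=(2.6182, -1.4283) x1=(-0.8474, 0.9507) x2=(-1.4690, -1.7682) x3=(1.1122, 0.3210) x4=(0.8684, -0.7333)
step 38: x0=(2.6564, -1.4243) x1=(-0.8394, 0.9564) x2=(-1.4625, -1.7810) x3=(1.1735, 0.3554) x4=(0.8688, -0.7749)
step 39: x0=(2.6941, -1.4203) x1=(-0.8313, 0.9619) x2=(-1.4559, -1.7937) x3=(1.2343, 0.3892) x4=(0.8696, -0.8160)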